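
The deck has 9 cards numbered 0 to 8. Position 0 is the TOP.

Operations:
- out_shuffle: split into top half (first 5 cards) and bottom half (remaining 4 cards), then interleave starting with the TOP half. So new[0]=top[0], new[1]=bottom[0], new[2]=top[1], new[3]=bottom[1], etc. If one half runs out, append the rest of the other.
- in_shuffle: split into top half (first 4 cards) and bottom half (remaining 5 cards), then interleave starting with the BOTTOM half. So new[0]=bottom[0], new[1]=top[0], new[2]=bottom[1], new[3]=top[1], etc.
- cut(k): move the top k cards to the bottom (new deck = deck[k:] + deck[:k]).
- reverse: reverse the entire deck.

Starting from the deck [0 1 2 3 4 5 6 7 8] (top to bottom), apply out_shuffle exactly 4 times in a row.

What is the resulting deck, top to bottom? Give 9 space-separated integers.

Answer: 0 4 8 3 7 2 6 1 5

Derivation:
After op 1 (out_shuffle): [0 5 1 6 2 7 3 8 4]
After op 2 (out_shuffle): [0 7 5 3 1 8 6 4 2]
After op 3 (out_shuffle): [0 8 7 6 5 4 3 2 1]
After op 4 (out_shuffle): [0 4 8 3 7 2 6 1 5]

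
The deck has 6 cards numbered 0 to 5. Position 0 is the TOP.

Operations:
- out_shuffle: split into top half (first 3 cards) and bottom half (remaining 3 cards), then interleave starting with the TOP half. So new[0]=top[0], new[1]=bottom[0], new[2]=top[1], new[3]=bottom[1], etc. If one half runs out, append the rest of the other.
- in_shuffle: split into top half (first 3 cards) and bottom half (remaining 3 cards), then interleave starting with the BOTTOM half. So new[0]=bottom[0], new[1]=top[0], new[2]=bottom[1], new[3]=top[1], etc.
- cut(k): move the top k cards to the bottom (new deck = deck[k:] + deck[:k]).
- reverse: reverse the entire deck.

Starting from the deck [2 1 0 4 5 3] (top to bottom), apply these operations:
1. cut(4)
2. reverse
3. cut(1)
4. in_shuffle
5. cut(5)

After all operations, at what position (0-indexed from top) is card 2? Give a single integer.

After op 1 (cut(4)): [5 3 2 1 0 4]
After op 2 (reverse): [4 0 1 2 3 5]
After op 3 (cut(1)): [0 1 2 3 5 4]
After op 4 (in_shuffle): [3 0 5 1 4 2]
After op 5 (cut(5)): [2 3 0 5 1 4]
Card 2 is at position 0.

Answer: 0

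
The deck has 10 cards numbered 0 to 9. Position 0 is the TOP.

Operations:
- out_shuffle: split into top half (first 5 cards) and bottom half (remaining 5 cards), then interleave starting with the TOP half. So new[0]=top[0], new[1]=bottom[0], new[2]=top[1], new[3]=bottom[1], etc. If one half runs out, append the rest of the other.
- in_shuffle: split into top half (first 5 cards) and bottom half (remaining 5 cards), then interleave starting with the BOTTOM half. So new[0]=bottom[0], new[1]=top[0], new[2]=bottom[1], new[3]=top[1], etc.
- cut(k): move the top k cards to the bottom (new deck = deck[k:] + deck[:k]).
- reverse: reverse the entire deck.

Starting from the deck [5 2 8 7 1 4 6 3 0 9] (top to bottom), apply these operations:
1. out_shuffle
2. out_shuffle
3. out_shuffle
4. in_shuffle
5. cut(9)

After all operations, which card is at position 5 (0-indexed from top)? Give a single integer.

After op 1 (out_shuffle): [5 4 2 6 8 3 7 0 1 9]
After op 2 (out_shuffle): [5 3 4 7 2 0 6 1 8 9]
After op 3 (out_shuffle): [5 0 3 6 4 1 7 8 2 9]
After op 4 (in_shuffle): [1 5 7 0 8 3 2 6 9 4]
After op 5 (cut(9)): [4 1 5 7 0 8 3 2 6 9]
Position 5: card 8.

Answer: 8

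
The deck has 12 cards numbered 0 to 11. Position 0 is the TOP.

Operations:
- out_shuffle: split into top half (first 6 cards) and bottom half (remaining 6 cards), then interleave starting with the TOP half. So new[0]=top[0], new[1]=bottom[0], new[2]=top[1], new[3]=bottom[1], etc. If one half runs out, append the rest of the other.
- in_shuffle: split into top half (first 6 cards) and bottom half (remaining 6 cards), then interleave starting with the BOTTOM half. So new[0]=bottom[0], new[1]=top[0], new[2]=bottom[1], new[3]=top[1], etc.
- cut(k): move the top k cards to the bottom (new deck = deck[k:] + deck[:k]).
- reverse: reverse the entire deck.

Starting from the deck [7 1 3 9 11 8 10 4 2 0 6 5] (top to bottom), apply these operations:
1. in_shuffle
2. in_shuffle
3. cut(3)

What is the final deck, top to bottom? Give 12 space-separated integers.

After op 1 (in_shuffle): [10 7 4 1 2 3 0 9 6 11 5 8]
After op 2 (in_shuffle): [0 10 9 7 6 4 11 1 5 2 8 3]
After op 3 (cut(3)): [7 6 4 11 1 5 2 8 3 0 10 9]

Answer: 7 6 4 11 1 5 2 8 3 0 10 9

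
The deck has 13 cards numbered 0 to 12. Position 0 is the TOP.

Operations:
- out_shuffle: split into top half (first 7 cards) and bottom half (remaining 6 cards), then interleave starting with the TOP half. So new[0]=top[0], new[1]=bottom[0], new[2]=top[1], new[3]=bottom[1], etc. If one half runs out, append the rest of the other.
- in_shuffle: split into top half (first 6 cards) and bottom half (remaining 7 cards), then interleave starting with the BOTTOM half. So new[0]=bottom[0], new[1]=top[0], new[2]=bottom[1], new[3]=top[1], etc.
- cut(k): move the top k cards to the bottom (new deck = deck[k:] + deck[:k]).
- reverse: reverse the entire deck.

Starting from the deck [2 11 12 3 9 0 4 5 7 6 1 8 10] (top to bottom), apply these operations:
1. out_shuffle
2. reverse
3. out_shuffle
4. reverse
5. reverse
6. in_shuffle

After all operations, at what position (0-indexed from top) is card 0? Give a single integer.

After op 1 (out_shuffle): [2 5 11 7 12 6 3 1 9 8 0 10 4]
After op 2 (reverse): [4 10 0 8 9 1 3 6 12 7 11 5 2]
After op 3 (out_shuffle): [4 6 10 12 0 7 8 11 9 5 1 2 3]
After op 4 (reverse): [3 2 1 5 9 11 8 7 0 12 10 6 4]
After op 5 (reverse): [4 6 10 12 0 7 8 11 9 5 1 2 3]
After op 6 (in_shuffle): [8 4 11 6 9 10 5 12 1 0 2 7 3]
Card 0 is at position 9.

Answer: 9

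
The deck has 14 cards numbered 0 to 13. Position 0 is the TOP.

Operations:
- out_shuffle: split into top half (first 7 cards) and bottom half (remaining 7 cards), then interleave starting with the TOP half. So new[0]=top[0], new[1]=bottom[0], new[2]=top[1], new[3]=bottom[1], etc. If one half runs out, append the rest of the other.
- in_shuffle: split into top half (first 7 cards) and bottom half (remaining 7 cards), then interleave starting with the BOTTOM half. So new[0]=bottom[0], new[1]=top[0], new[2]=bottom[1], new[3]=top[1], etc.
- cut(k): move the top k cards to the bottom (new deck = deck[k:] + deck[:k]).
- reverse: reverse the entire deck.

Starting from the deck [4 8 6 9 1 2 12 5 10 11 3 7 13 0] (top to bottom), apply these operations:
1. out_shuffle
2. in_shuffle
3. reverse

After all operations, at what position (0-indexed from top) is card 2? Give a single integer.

Answer: 7

Derivation:
After op 1 (out_shuffle): [4 5 8 10 6 11 9 3 1 7 2 13 12 0]
After op 2 (in_shuffle): [3 4 1 5 7 8 2 10 13 6 12 11 0 9]
After op 3 (reverse): [9 0 11 12 6 13 10 2 8 7 5 1 4 3]
Card 2 is at position 7.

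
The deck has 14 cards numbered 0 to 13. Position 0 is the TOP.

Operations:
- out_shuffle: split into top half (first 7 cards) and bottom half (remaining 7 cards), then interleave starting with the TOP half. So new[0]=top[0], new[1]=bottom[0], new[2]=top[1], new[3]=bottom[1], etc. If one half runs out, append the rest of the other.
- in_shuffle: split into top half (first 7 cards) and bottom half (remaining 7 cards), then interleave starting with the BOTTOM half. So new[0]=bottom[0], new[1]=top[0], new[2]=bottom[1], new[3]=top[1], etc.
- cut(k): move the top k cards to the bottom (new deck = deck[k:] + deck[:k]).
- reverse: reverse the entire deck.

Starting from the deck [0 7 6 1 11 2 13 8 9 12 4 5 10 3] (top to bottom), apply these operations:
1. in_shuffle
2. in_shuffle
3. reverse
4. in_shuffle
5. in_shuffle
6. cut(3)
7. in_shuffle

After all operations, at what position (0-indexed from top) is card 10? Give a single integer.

After op 1 (in_shuffle): [8 0 9 7 12 6 4 1 5 11 10 2 3 13]
After op 2 (in_shuffle): [1 8 5 0 11 9 10 7 2 12 3 6 13 4]
After op 3 (reverse): [4 13 6 3 12 2 7 10 9 11 0 5 8 1]
After op 4 (in_shuffle): [10 4 9 13 11 6 0 3 5 12 8 2 1 7]
After op 5 (in_shuffle): [3 10 5 4 12 9 8 13 2 11 1 6 7 0]
After op 6 (cut(3)): [4 12 9 8 13 2 11 1 6 7 0 3 10 5]
After op 7 (in_shuffle): [1 4 6 12 7 9 0 8 3 13 10 2 5 11]
Card 10 is at position 10.

Answer: 10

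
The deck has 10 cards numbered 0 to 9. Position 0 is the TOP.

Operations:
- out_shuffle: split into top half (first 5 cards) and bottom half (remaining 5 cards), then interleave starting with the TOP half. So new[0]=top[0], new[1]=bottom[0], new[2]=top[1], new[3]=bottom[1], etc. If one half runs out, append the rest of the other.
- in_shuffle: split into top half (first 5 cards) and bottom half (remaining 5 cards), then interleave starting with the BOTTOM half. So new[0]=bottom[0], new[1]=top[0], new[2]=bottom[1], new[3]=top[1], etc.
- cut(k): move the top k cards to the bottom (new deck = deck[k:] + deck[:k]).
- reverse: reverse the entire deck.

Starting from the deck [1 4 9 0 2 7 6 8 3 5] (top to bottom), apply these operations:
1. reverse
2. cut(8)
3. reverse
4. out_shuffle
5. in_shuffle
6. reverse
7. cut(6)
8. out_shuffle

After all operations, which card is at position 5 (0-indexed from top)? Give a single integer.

Answer: 6

Derivation:
After op 1 (reverse): [5 3 8 6 7 2 0 9 4 1]
After op 2 (cut(8)): [4 1 5 3 8 6 7 2 0 9]
After op 3 (reverse): [9 0 2 7 6 8 3 5 1 4]
After op 4 (out_shuffle): [9 8 0 3 2 5 7 1 6 4]
After op 5 (in_shuffle): [5 9 7 8 1 0 6 3 4 2]
After op 6 (reverse): [2 4 3 6 0 1 8 7 9 5]
After op 7 (cut(6)): [8 7 9 5 2 4 3 6 0 1]
After op 8 (out_shuffle): [8 4 7 3 9 6 5 0 2 1]
Position 5: card 6.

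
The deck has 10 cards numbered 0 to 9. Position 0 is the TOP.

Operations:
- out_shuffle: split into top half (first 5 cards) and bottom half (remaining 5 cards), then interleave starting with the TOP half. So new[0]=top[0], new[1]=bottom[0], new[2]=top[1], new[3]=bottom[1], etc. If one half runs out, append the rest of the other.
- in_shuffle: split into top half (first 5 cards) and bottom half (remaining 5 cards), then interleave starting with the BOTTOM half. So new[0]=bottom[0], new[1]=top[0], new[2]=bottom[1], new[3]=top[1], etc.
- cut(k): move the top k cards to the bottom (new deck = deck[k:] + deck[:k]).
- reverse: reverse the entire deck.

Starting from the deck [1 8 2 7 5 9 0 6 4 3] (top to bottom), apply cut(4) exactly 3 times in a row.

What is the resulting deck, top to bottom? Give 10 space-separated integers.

Answer: 2 7 5 9 0 6 4 3 1 8

Derivation:
After op 1 (cut(4)): [5 9 0 6 4 3 1 8 2 7]
After op 2 (cut(4)): [4 3 1 8 2 7 5 9 0 6]
After op 3 (cut(4)): [2 7 5 9 0 6 4 3 1 8]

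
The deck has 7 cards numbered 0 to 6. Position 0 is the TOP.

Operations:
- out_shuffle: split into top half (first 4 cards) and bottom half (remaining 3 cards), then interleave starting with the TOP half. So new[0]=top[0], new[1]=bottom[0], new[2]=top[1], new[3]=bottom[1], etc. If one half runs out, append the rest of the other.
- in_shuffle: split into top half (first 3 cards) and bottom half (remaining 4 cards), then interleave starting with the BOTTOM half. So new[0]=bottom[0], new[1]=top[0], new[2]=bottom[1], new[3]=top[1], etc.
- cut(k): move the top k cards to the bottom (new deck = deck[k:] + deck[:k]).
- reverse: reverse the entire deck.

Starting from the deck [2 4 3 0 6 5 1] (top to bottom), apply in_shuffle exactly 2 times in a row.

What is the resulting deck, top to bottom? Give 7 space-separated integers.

After op 1 (in_shuffle): [0 2 6 4 5 3 1]
After op 2 (in_shuffle): [4 0 5 2 3 6 1]

Answer: 4 0 5 2 3 6 1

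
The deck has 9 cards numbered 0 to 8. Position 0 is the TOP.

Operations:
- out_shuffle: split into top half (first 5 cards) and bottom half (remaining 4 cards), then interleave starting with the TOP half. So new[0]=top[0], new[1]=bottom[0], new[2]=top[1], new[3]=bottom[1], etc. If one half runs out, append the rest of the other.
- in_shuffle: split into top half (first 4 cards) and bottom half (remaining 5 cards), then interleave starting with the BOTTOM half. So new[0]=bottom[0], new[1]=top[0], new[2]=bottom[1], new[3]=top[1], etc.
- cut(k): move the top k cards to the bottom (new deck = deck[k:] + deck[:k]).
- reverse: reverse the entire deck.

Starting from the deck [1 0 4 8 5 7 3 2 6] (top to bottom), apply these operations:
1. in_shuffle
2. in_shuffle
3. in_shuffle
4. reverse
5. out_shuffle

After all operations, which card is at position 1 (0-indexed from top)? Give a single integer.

After op 1 (in_shuffle): [5 1 7 0 3 4 2 8 6]
After op 2 (in_shuffle): [3 5 4 1 2 7 8 0 6]
After op 3 (in_shuffle): [2 3 7 5 8 4 0 1 6]
After op 4 (reverse): [6 1 0 4 8 5 7 3 2]
After op 5 (out_shuffle): [6 5 1 7 0 3 4 2 8]
Position 1: card 5.

Answer: 5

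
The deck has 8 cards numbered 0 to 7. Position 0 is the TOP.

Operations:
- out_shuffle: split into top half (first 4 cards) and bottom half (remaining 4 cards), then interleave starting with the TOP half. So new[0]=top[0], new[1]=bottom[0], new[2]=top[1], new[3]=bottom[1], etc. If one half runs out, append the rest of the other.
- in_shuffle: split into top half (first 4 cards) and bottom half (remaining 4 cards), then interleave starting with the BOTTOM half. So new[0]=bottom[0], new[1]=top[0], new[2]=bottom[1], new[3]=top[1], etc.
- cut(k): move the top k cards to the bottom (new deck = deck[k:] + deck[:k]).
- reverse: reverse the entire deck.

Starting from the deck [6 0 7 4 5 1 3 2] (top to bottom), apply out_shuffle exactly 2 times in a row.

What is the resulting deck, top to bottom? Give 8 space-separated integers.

After op 1 (out_shuffle): [6 5 0 1 7 3 4 2]
After op 2 (out_shuffle): [6 7 5 3 0 4 1 2]

Answer: 6 7 5 3 0 4 1 2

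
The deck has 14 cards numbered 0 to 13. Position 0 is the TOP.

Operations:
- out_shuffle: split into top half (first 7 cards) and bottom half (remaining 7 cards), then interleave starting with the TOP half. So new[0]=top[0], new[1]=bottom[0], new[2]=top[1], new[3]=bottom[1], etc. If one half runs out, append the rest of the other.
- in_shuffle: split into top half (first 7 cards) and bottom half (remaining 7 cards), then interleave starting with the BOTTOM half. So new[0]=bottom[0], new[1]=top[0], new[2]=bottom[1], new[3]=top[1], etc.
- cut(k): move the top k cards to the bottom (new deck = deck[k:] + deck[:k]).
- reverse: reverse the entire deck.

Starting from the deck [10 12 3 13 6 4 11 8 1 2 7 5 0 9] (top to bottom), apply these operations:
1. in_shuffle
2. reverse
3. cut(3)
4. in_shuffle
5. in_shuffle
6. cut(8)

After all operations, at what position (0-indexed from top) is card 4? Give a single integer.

Answer: 2

Derivation:
After op 1 (in_shuffle): [8 10 1 12 2 3 7 13 5 6 0 4 9 11]
After op 2 (reverse): [11 9 4 0 6 5 13 7 3 2 12 1 10 8]
After op 3 (cut(3)): [0 6 5 13 7 3 2 12 1 10 8 11 9 4]
After op 4 (in_shuffle): [12 0 1 6 10 5 8 13 11 7 9 3 4 2]
After op 5 (in_shuffle): [13 12 11 0 7 1 9 6 3 10 4 5 2 8]
After op 6 (cut(8)): [3 10 4 5 2 8 13 12 11 0 7 1 9 6]
Card 4 is at position 2.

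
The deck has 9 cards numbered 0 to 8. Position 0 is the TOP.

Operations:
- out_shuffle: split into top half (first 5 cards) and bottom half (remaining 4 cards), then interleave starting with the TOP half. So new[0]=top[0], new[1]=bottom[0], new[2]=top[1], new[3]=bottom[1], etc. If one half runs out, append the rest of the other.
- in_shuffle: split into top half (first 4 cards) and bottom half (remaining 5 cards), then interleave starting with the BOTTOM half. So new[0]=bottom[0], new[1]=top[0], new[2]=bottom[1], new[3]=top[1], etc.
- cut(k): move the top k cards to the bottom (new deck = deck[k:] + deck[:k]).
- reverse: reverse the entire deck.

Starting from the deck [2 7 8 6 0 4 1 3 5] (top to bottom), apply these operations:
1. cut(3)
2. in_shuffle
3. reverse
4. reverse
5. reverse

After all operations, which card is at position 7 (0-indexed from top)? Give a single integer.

After op 1 (cut(3)): [6 0 4 1 3 5 2 7 8]
After op 2 (in_shuffle): [3 6 5 0 2 4 7 1 8]
After op 3 (reverse): [8 1 7 4 2 0 5 6 3]
After op 4 (reverse): [3 6 5 0 2 4 7 1 8]
After op 5 (reverse): [8 1 7 4 2 0 5 6 3]
Position 7: card 6.

Answer: 6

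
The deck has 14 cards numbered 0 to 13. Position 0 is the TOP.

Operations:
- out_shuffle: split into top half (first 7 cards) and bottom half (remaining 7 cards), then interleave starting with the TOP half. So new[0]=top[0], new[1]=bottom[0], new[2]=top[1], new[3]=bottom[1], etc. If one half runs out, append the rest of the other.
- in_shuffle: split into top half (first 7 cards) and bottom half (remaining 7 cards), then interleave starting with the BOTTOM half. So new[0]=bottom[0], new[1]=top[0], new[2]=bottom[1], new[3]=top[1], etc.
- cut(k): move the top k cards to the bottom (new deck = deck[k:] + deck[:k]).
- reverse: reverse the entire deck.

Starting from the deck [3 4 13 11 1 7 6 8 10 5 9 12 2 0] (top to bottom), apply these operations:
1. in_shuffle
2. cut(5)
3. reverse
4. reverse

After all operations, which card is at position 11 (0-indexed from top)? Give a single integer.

Answer: 10

Derivation:
After op 1 (in_shuffle): [8 3 10 4 5 13 9 11 12 1 2 7 0 6]
After op 2 (cut(5)): [13 9 11 12 1 2 7 0 6 8 3 10 4 5]
After op 3 (reverse): [5 4 10 3 8 6 0 7 2 1 12 11 9 13]
After op 4 (reverse): [13 9 11 12 1 2 7 0 6 8 3 10 4 5]
Position 11: card 10.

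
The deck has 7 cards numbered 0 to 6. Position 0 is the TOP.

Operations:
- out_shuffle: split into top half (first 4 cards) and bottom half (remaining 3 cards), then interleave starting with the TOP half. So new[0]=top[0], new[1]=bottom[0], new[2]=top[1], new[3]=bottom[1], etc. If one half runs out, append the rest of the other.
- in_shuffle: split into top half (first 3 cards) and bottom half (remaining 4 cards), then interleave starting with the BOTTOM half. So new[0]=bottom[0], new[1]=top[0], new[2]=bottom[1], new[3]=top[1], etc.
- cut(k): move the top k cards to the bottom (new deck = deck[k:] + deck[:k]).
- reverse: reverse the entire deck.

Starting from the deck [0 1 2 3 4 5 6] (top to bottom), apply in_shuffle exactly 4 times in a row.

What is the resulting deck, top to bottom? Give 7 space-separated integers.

Answer: 3 0 4 1 5 2 6

Derivation:
After op 1 (in_shuffle): [3 0 4 1 5 2 6]
After op 2 (in_shuffle): [1 3 5 0 2 4 6]
After op 3 (in_shuffle): [0 1 2 3 4 5 6]
After op 4 (in_shuffle): [3 0 4 1 5 2 6]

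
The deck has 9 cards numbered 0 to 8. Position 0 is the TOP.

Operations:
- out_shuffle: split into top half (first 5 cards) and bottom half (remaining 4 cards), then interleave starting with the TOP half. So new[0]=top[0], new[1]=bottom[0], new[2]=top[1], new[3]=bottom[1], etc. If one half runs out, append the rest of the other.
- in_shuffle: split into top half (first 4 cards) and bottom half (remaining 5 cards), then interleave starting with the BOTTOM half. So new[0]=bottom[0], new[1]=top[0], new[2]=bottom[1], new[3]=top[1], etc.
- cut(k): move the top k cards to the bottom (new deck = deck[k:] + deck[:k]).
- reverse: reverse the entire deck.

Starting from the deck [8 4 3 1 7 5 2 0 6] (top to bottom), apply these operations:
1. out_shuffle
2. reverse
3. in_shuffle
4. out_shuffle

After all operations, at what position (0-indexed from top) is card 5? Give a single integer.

Answer: 3

Derivation:
After op 1 (out_shuffle): [8 5 4 2 3 0 1 6 7]
After op 2 (reverse): [7 6 1 0 3 2 4 5 8]
After op 3 (in_shuffle): [3 7 2 6 4 1 5 0 8]
After op 4 (out_shuffle): [3 1 7 5 2 0 6 8 4]
Card 5 is at position 3.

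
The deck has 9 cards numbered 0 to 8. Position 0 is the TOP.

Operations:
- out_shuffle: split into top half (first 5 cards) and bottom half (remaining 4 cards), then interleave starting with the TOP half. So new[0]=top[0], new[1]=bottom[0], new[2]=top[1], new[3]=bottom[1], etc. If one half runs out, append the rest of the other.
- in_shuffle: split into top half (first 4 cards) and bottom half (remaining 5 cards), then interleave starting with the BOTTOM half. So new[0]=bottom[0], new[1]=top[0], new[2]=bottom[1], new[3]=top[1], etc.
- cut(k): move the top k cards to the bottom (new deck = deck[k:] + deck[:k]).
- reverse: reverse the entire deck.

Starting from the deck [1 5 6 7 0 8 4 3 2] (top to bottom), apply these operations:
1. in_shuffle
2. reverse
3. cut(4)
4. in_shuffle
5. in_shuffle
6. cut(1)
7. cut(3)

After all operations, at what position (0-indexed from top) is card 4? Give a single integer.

Answer: 8

Derivation:
After op 1 (in_shuffle): [0 1 8 5 4 6 3 7 2]
After op 2 (reverse): [2 7 3 6 4 5 8 1 0]
After op 3 (cut(4)): [4 5 8 1 0 2 7 3 6]
After op 4 (in_shuffle): [0 4 2 5 7 8 3 1 6]
After op 5 (in_shuffle): [7 0 8 4 3 2 1 5 6]
After op 6 (cut(1)): [0 8 4 3 2 1 5 6 7]
After op 7 (cut(3)): [3 2 1 5 6 7 0 8 4]
Card 4 is at position 8.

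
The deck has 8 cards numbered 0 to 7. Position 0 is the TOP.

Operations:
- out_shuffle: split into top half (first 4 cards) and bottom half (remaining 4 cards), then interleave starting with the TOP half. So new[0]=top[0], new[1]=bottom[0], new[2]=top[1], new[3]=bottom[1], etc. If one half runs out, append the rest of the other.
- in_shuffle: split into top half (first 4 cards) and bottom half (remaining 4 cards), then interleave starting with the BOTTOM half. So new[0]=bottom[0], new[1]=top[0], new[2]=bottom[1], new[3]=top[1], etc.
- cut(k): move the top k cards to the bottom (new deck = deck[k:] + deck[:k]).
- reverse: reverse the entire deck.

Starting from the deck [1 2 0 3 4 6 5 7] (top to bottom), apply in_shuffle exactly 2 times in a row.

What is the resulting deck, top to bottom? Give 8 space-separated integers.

After op 1 (in_shuffle): [4 1 6 2 5 0 7 3]
After op 2 (in_shuffle): [5 4 0 1 7 6 3 2]

Answer: 5 4 0 1 7 6 3 2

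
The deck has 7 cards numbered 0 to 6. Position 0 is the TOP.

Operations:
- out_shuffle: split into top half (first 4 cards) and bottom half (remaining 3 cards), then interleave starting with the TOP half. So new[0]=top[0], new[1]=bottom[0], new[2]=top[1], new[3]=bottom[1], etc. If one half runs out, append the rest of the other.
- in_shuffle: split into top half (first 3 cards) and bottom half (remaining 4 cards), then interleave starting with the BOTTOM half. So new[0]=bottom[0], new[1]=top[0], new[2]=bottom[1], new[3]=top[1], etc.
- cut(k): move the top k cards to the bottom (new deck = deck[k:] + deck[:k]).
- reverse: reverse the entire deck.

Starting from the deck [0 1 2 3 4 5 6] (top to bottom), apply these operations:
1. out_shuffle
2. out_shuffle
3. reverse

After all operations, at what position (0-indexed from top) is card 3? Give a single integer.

After op 1 (out_shuffle): [0 4 1 5 2 6 3]
After op 2 (out_shuffle): [0 2 4 6 1 3 5]
After op 3 (reverse): [5 3 1 6 4 2 0]
Card 3 is at position 1.

Answer: 1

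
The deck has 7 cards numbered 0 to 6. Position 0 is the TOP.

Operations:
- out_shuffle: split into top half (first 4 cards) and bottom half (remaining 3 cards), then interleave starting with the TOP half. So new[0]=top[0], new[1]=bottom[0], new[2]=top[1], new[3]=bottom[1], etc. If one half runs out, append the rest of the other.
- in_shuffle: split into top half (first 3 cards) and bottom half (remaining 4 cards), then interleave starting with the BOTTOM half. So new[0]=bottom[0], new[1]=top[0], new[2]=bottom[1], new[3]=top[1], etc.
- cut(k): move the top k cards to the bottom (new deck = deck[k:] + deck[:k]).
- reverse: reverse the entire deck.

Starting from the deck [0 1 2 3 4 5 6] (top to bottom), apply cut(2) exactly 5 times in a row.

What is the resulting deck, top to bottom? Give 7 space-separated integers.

After op 1 (cut(2)): [2 3 4 5 6 0 1]
After op 2 (cut(2)): [4 5 6 0 1 2 3]
After op 3 (cut(2)): [6 0 1 2 3 4 5]
After op 4 (cut(2)): [1 2 3 4 5 6 0]
After op 5 (cut(2)): [3 4 5 6 0 1 2]

Answer: 3 4 5 6 0 1 2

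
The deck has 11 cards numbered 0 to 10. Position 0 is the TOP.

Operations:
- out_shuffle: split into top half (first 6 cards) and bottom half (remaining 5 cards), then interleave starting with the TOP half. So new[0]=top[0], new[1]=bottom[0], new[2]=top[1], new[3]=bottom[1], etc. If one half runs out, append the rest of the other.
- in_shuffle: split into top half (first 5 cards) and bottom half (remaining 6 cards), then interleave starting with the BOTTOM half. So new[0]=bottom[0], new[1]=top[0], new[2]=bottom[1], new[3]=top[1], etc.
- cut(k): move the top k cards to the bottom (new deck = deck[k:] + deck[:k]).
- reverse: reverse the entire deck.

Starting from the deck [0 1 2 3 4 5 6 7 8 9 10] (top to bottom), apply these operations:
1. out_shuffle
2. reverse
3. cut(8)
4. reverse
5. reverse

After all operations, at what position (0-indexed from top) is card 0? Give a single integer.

After op 1 (out_shuffle): [0 6 1 7 2 8 3 9 4 10 5]
After op 2 (reverse): [5 10 4 9 3 8 2 7 1 6 0]
After op 3 (cut(8)): [1 6 0 5 10 4 9 3 8 2 7]
After op 4 (reverse): [7 2 8 3 9 4 10 5 0 6 1]
After op 5 (reverse): [1 6 0 5 10 4 9 3 8 2 7]
Card 0 is at position 2.

Answer: 2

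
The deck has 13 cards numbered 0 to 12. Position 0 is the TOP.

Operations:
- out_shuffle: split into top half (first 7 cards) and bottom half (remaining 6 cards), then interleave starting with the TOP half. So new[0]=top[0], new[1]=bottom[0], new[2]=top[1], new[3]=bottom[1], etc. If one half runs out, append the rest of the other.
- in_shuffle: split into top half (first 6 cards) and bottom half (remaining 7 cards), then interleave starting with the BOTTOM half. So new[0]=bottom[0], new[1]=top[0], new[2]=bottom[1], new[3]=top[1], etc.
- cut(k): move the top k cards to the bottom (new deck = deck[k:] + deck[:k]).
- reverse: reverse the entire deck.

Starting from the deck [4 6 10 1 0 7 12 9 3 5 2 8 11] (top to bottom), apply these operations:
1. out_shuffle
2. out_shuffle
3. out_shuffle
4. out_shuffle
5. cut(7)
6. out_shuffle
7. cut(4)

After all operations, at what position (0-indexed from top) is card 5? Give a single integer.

Answer: 10

Derivation:
After op 1 (out_shuffle): [4 9 6 3 10 5 1 2 0 8 7 11 12]
After op 2 (out_shuffle): [4 2 9 0 6 8 3 7 10 11 5 12 1]
After op 3 (out_shuffle): [4 7 2 10 9 11 0 5 6 12 8 1 3]
After op 4 (out_shuffle): [4 5 7 6 2 12 10 8 9 1 11 3 0]
After op 5 (cut(7)): [8 9 1 11 3 0 4 5 7 6 2 12 10]
After op 6 (out_shuffle): [8 5 9 7 1 6 11 2 3 12 0 10 4]
After op 7 (cut(4)): [1 6 11 2 3 12 0 10 4 8 5 9 7]
Card 5 is at position 10.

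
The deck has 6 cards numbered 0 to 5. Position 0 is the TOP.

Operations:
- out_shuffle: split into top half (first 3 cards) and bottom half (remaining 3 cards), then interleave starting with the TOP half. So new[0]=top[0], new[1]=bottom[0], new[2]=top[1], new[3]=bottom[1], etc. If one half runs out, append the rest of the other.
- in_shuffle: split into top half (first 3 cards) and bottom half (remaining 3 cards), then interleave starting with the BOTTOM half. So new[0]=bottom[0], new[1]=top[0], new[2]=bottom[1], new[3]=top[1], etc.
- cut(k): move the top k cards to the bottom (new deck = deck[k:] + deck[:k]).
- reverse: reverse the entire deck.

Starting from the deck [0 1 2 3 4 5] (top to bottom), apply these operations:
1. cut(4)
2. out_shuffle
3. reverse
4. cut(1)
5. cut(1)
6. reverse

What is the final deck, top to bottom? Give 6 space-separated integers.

After op 1 (cut(4)): [4 5 0 1 2 3]
After op 2 (out_shuffle): [4 1 5 2 0 3]
After op 3 (reverse): [3 0 2 5 1 4]
After op 4 (cut(1)): [0 2 5 1 4 3]
After op 5 (cut(1)): [2 5 1 4 3 0]
After op 6 (reverse): [0 3 4 1 5 2]

Answer: 0 3 4 1 5 2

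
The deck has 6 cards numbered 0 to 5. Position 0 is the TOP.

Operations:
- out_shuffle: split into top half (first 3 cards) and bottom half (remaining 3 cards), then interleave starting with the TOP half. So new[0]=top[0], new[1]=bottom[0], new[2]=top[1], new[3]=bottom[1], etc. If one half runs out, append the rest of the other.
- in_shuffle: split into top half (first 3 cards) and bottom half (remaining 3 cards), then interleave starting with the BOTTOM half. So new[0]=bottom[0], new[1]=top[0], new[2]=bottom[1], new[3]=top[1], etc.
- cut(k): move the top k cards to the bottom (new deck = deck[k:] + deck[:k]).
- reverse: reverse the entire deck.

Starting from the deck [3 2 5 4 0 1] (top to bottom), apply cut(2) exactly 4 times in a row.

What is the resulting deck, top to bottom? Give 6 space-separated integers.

Answer: 5 4 0 1 3 2

Derivation:
After op 1 (cut(2)): [5 4 0 1 3 2]
After op 2 (cut(2)): [0 1 3 2 5 4]
After op 3 (cut(2)): [3 2 5 4 0 1]
After op 4 (cut(2)): [5 4 0 1 3 2]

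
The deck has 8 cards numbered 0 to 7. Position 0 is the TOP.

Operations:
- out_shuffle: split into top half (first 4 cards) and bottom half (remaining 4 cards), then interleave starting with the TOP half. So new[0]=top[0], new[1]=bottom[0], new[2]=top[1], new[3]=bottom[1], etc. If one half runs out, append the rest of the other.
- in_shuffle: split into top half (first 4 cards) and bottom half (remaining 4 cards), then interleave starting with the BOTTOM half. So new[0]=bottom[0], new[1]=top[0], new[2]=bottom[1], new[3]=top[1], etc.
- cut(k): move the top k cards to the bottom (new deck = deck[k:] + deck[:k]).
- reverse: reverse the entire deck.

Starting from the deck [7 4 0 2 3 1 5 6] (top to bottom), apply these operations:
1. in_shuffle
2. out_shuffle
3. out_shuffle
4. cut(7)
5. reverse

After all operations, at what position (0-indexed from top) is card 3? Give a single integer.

Answer: 6

Derivation:
After op 1 (in_shuffle): [3 7 1 4 5 0 6 2]
After op 2 (out_shuffle): [3 5 7 0 1 6 4 2]
After op 3 (out_shuffle): [3 1 5 6 7 4 0 2]
After op 4 (cut(7)): [2 3 1 5 6 7 4 0]
After op 5 (reverse): [0 4 7 6 5 1 3 2]
Card 3 is at position 6.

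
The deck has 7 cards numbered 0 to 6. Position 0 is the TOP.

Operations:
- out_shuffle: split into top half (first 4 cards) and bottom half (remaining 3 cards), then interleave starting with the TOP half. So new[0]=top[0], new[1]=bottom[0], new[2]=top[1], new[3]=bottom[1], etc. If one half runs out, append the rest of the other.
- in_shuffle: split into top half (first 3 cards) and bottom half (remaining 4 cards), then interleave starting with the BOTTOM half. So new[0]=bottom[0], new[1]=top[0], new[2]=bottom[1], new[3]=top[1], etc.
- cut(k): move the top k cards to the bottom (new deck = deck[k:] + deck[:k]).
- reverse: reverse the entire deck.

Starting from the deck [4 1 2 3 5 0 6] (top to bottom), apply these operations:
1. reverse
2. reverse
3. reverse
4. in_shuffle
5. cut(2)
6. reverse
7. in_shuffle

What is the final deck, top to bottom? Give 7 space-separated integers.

Answer: 5 6 1 3 0 4 2

Derivation:
After op 1 (reverse): [6 0 5 3 2 1 4]
After op 2 (reverse): [4 1 2 3 5 0 6]
After op 3 (reverse): [6 0 5 3 2 1 4]
After op 4 (in_shuffle): [3 6 2 0 1 5 4]
After op 5 (cut(2)): [2 0 1 5 4 3 6]
After op 6 (reverse): [6 3 4 5 1 0 2]
After op 7 (in_shuffle): [5 6 1 3 0 4 2]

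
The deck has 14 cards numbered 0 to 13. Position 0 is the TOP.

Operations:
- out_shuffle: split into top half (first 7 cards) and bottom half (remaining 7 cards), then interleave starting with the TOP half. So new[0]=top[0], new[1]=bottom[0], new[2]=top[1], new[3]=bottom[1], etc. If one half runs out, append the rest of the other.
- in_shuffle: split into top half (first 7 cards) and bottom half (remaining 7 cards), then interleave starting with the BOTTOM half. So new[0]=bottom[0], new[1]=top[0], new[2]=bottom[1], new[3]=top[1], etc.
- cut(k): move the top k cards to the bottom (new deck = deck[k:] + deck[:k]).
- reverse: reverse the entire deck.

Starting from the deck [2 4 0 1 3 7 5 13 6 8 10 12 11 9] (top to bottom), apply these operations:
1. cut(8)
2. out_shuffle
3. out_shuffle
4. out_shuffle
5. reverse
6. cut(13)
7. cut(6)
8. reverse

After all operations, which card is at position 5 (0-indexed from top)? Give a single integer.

After op 1 (cut(8)): [6 8 10 12 11 9 2 4 0 1 3 7 5 13]
After op 2 (out_shuffle): [6 4 8 0 10 1 12 3 11 7 9 5 2 13]
After op 3 (out_shuffle): [6 3 4 11 8 7 0 9 10 5 1 2 12 13]
After op 4 (out_shuffle): [6 9 3 10 4 5 11 1 8 2 7 12 0 13]
After op 5 (reverse): [13 0 12 7 2 8 1 11 5 4 10 3 9 6]
After op 6 (cut(13)): [6 13 0 12 7 2 8 1 11 5 4 10 3 9]
After op 7 (cut(6)): [8 1 11 5 4 10 3 9 6 13 0 12 7 2]
After op 8 (reverse): [2 7 12 0 13 6 9 3 10 4 5 11 1 8]
Position 5: card 6.

Answer: 6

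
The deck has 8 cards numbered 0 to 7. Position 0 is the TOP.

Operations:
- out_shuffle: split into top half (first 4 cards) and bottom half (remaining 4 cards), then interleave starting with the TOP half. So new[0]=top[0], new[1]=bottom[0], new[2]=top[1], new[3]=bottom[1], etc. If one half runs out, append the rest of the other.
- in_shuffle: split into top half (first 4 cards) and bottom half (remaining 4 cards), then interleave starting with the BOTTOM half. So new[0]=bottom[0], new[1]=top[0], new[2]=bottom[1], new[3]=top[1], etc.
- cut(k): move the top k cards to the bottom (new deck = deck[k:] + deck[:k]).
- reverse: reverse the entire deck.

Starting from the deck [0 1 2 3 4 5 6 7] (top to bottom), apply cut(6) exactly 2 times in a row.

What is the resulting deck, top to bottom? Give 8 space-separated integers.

Answer: 4 5 6 7 0 1 2 3

Derivation:
After op 1 (cut(6)): [6 7 0 1 2 3 4 5]
After op 2 (cut(6)): [4 5 6 7 0 1 2 3]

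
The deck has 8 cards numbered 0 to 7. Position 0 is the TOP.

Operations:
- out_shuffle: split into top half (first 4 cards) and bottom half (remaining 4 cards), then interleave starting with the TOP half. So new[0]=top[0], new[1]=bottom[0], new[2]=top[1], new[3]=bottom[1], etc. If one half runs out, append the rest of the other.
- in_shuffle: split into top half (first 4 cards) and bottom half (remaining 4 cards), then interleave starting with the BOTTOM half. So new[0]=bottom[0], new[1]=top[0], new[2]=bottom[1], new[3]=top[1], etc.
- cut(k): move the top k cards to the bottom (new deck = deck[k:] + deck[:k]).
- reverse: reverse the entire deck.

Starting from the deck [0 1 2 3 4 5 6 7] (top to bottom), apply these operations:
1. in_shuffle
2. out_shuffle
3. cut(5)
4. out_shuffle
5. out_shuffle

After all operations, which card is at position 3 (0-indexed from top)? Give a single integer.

Answer: 2

Derivation:
After op 1 (in_shuffle): [4 0 5 1 6 2 7 3]
After op 2 (out_shuffle): [4 6 0 2 5 7 1 3]
After op 3 (cut(5)): [7 1 3 4 6 0 2 5]
After op 4 (out_shuffle): [7 6 1 0 3 2 4 5]
After op 5 (out_shuffle): [7 3 6 2 1 4 0 5]
Position 3: card 2.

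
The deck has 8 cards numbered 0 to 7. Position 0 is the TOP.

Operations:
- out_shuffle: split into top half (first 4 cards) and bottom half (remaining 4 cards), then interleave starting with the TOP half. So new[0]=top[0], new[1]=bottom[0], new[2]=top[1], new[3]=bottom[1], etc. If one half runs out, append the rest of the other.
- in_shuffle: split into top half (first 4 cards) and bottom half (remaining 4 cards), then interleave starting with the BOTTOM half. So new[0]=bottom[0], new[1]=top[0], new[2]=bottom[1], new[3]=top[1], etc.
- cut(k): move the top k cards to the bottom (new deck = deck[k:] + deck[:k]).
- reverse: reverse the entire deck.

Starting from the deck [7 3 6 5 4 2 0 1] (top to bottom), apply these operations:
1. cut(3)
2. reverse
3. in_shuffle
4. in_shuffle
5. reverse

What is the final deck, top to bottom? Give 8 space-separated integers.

After op 1 (cut(3)): [5 4 2 0 1 7 3 6]
After op 2 (reverse): [6 3 7 1 0 2 4 5]
After op 3 (in_shuffle): [0 6 2 3 4 7 5 1]
After op 4 (in_shuffle): [4 0 7 6 5 2 1 3]
After op 5 (reverse): [3 1 2 5 6 7 0 4]

Answer: 3 1 2 5 6 7 0 4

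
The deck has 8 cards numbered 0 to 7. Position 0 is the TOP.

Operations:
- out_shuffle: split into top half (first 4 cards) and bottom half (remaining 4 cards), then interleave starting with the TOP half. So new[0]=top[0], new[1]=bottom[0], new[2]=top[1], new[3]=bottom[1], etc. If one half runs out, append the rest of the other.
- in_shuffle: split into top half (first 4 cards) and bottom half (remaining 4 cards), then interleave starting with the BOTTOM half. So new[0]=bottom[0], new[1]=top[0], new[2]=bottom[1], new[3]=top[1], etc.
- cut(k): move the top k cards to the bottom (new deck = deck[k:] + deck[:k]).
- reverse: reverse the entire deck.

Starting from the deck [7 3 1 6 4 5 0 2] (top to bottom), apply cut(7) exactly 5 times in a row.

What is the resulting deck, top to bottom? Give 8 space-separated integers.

Answer: 6 4 5 0 2 7 3 1

Derivation:
After op 1 (cut(7)): [2 7 3 1 6 4 5 0]
After op 2 (cut(7)): [0 2 7 3 1 6 4 5]
After op 3 (cut(7)): [5 0 2 7 3 1 6 4]
After op 4 (cut(7)): [4 5 0 2 7 3 1 6]
After op 5 (cut(7)): [6 4 5 0 2 7 3 1]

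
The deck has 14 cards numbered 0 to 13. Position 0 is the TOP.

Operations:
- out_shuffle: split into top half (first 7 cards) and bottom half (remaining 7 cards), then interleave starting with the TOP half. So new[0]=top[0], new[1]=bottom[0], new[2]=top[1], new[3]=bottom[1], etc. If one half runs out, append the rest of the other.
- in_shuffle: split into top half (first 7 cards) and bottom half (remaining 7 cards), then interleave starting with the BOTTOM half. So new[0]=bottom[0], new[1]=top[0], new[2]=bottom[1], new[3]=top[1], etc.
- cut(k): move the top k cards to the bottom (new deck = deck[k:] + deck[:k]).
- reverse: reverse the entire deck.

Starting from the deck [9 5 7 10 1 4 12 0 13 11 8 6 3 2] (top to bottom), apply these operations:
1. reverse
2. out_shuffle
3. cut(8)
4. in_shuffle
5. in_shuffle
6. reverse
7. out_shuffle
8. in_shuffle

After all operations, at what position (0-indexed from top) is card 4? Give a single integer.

After op 1 (reverse): [2 3 6 8 11 13 0 12 4 1 10 7 5 9]
After op 2 (out_shuffle): [2 12 3 4 6 1 8 10 11 7 13 5 0 9]
After op 3 (cut(8)): [11 7 13 5 0 9 2 12 3 4 6 1 8 10]
After op 4 (in_shuffle): [12 11 3 7 4 13 6 5 1 0 8 9 10 2]
After op 5 (in_shuffle): [5 12 1 11 0 3 8 7 9 4 10 13 2 6]
After op 6 (reverse): [6 2 13 10 4 9 7 8 3 0 11 1 12 5]
After op 7 (out_shuffle): [6 8 2 3 13 0 10 11 4 1 9 12 7 5]
After op 8 (in_shuffle): [11 6 4 8 1 2 9 3 12 13 7 0 5 10]
Card 4 is at position 2.

Answer: 2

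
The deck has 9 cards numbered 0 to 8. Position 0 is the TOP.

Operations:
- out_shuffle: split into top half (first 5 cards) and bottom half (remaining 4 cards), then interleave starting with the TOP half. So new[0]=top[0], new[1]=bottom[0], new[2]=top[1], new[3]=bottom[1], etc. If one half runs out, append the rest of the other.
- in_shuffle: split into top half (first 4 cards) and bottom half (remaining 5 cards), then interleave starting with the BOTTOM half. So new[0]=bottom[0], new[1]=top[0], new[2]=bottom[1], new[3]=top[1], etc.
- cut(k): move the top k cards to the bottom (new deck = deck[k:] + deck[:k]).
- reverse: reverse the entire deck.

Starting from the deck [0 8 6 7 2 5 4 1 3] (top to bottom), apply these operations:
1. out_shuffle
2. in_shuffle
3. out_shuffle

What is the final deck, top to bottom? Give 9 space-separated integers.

Answer: 6 8 0 3 1 4 5 2 7

Derivation:
After op 1 (out_shuffle): [0 5 8 4 6 1 7 3 2]
After op 2 (in_shuffle): [6 0 1 5 7 8 3 4 2]
After op 3 (out_shuffle): [6 8 0 3 1 4 5 2 7]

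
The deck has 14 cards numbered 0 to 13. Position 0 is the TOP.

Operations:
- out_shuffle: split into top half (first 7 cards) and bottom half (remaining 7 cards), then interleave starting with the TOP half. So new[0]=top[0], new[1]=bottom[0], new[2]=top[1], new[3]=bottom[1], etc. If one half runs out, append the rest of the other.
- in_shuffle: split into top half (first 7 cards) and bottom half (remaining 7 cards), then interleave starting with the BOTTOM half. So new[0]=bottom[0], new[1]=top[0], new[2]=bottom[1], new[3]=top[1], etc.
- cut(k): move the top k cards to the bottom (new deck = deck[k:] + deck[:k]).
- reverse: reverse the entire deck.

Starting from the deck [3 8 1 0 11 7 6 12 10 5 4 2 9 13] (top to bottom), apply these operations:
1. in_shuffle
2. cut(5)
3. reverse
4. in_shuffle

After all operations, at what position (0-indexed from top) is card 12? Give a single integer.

After op 1 (in_shuffle): [12 3 10 8 5 1 4 0 2 11 9 7 13 6]
After op 2 (cut(5)): [1 4 0 2 11 9 7 13 6 12 3 10 8 5]
After op 3 (reverse): [5 8 10 3 12 6 13 7 9 11 2 0 4 1]
After op 4 (in_shuffle): [7 5 9 8 11 10 2 3 0 12 4 6 1 13]
Card 12 is at position 9.

Answer: 9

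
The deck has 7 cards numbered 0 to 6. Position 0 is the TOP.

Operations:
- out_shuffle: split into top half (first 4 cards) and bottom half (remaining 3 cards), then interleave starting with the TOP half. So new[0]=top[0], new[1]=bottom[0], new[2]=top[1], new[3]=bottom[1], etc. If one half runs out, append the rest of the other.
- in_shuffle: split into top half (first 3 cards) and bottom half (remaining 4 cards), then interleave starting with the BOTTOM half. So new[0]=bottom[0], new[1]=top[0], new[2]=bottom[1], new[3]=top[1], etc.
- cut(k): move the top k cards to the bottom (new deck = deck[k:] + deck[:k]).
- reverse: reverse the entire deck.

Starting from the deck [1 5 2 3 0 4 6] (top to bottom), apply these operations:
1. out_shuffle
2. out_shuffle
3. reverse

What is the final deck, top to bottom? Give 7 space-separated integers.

Answer: 4 3 5 6 0 2 1

Derivation:
After op 1 (out_shuffle): [1 0 5 4 2 6 3]
After op 2 (out_shuffle): [1 2 0 6 5 3 4]
After op 3 (reverse): [4 3 5 6 0 2 1]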